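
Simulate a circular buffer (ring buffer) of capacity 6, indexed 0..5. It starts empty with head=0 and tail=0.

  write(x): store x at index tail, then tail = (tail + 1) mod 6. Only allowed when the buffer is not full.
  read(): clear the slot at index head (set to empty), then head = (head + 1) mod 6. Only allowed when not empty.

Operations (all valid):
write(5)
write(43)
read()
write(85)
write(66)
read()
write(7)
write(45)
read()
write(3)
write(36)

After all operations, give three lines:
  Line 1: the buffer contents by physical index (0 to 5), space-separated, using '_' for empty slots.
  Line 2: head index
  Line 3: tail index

Answer: 3 36 _ 66 7 45
3
2

Derivation:
write(5): buf=[5 _ _ _ _ _], head=0, tail=1, size=1
write(43): buf=[5 43 _ _ _ _], head=0, tail=2, size=2
read(): buf=[_ 43 _ _ _ _], head=1, tail=2, size=1
write(85): buf=[_ 43 85 _ _ _], head=1, tail=3, size=2
write(66): buf=[_ 43 85 66 _ _], head=1, tail=4, size=3
read(): buf=[_ _ 85 66 _ _], head=2, tail=4, size=2
write(7): buf=[_ _ 85 66 7 _], head=2, tail=5, size=3
write(45): buf=[_ _ 85 66 7 45], head=2, tail=0, size=4
read(): buf=[_ _ _ 66 7 45], head=3, tail=0, size=3
write(3): buf=[3 _ _ 66 7 45], head=3, tail=1, size=4
write(36): buf=[3 36 _ 66 7 45], head=3, tail=2, size=5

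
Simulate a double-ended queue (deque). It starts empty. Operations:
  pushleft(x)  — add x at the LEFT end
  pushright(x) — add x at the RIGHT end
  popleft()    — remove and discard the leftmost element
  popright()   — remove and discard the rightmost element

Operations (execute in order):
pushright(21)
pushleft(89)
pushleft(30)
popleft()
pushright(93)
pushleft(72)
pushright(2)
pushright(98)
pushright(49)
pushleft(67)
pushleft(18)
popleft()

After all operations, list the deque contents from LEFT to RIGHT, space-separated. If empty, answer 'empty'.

pushright(21): [21]
pushleft(89): [89, 21]
pushleft(30): [30, 89, 21]
popleft(): [89, 21]
pushright(93): [89, 21, 93]
pushleft(72): [72, 89, 21, 93]
pushright(2): [72, 89, 21, 93, 2]
pushright(98): [72, 89, 21, 93, 2, 98]
pushright(49): [72, 89, 21, 93, 2, 98, 49]
pushleft(67): [67, 72, 89, 21, 93, 2, 98, 49]
pushleft(18): [18, 67, 72, 89, 21, 93, 2, 98, 49]
popleft(): [67, 72, 89, 21, 93, 2, 98, 49]

Answer: 67 72 89 21 93 2 98 49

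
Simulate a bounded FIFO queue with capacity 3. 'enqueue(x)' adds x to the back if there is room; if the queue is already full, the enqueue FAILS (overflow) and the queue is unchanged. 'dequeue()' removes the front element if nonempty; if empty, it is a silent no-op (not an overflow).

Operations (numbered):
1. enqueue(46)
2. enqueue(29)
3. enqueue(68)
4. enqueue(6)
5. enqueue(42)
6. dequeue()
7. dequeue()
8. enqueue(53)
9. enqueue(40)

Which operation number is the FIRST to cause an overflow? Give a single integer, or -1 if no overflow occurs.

Answer: 4

Derivation:
1. enqueue(46): size=1
2. enqueue(29): size=2
3. enqueue(68): size=3
4. enqueue(6): size=3=cap → OVERFLOW (fail)
5. enqueue(42): size=3=cap → OVERFLOW (fail)
6. dequeue(): size=2
7. dequeue(): size=1
8. enqueue(53): size=2
9. enqueue(40): size=3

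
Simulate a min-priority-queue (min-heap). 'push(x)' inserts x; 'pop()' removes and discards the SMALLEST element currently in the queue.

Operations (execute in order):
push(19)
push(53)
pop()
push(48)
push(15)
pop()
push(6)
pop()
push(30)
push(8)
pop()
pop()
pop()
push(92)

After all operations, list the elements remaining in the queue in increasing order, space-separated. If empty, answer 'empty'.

push(19): heap contents = [19]
push(53): heap contents = [19, 53]
pop() → 19: heap contents = [53]
push(48): heap contents = [48, 53]
push(15): heap contents = [15, 48, 53]
pop() → 15: heap contents = [48, 53]
push(6): heap contents = [6, 48, 53]
pop() → 6: heap contents = [48, 53]
push(30): heap contents = [30, 48, 53]
push(8): heap contents = [8, 30, 48, 53]
pop() → 8: heap contents = [30, 48, 53]
pop() → 30: heap contents = [48, 53]
pop() → 48: heap contents = [53]
push(92): heap contents = [53, 92]

Answer: 53 92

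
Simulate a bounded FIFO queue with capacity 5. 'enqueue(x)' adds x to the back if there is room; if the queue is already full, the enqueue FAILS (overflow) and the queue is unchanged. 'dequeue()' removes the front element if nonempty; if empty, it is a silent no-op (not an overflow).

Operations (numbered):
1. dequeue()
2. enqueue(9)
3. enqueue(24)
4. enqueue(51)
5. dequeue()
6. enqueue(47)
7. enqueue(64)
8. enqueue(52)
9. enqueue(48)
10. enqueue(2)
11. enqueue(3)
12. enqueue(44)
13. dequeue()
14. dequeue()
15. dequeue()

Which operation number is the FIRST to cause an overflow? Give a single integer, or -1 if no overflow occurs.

Answer: 9

Derivation:
1. dequeue(): empty, no-op, size=0
2. enqueue(9): size=1
3. enqueue(24): size=2
4. enqueue(51): size=3
5. dequeue(): size=2
6. enqueue(47): size=3
7. enqueue(64): size=4
8. enqueue(52): size=5
9. enqueue(48): size=5=cap → OVERFLOW (fail)
10. enqueue(2): size=5=cap → OVERFLOW (fail)
11. enqueue(3): size=5=cap → OVERFLOW (fail)
12. enqueue(44): size=5=cap → OVERFLOW (fail)
13. dequeue(): size=4
14. dequeue(): size=3
15. dequeue(): size=2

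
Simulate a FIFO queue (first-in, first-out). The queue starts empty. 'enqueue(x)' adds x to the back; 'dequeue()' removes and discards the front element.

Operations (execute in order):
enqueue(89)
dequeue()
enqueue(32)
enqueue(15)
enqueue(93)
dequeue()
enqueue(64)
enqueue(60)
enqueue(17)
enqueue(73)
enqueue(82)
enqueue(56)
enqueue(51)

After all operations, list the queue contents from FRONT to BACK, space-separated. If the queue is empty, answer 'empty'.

Answer: 15 93 64 60 17 73 82 56 51

Derivation:
enqueue(89): [89]
dequeue(): []
enqueue(32): [32]
enqueue(15): [32, 15]
enqueue(93): [32, 15, 93]
dequeue(): [15, 93]
enqueue(64): [15, 93, 64]
enqueue(60): [15, 93, 64, 60]
enqueue(17): [15, 93, 64, 60, 17]
enqueue(73): [15, 93, 64, 60, 17, 73]
enqueue(82): [15, 93, 64, 60, 17, 73, 82]
enqueue(56): [15, 93, 64, 60, 17, 73, 82, 56]
enqueue(51): [15, 93, 64, 60, 17, 73, 82, 56, 51]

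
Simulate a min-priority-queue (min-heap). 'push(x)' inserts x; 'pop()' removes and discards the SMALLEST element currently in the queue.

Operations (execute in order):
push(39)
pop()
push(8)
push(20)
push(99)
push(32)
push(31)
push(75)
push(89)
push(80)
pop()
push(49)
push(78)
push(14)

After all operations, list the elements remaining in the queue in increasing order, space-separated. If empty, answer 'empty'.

Answer: 14 20 31 32 49 75 78 80 89 99

Derivation:
push(39): heap contents = [39]
pop() → 39: heap contents = []
push(8): heap contents = [8]
push(20): heap contents = [8, 20]
push(99): heap contents = [8, 20, 99]
push(32): heap contents = [8, 20, 32, 99]
push(31): heap contents = [8, 20, 31, 32, 99]
push(75): heap contents = [8, 20, 31, 32, 75, 99]
push(89): heap contents = [8, 20, 31, 32, 75, 89, 99]
push(80): heap contents = [8, 20, 31, 32, 75, 80, 89, 99]
pop() → 8: heap contents = [20, 31, 32, 75, 80, 89, 99]
push(49): heap contents = [20, 31, 32, 49, 75, 80, 89, 99]
push(78): heap contents = [20, 31, 32, 49, 75, 78, 80, 89, 99]
push(14): heap contents = [14, 20, 31, 32, 49, 75, 78, 80, 89, 99]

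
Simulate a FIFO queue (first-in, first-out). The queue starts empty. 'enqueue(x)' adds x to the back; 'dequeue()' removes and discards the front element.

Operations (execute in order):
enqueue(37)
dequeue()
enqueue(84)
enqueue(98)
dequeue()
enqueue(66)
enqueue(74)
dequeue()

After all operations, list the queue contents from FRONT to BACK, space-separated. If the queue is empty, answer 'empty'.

enqueue(37): [37]
dequeue(): []
enqueue(84): [84]
enqueue(98): [84, 98]
dequeue(): [98]
enqueue(66): [98, 66]
enqueue(74): [98, 66, 74]
dequeue(): [66, 74]

Answer: 66 74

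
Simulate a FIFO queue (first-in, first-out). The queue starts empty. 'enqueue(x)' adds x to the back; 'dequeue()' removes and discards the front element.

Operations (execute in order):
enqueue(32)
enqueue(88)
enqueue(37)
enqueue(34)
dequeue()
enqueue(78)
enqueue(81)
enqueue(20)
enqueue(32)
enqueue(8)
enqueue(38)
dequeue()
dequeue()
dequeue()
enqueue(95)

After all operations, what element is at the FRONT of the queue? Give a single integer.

Answer: 78

Derivation:
enqueue(32): queue = [32]
enqueue(88): queue = [32, 88]
enqueue(37): queue = [32, 88, 37]
enqueue(34): queue = [32, 88, 37, 34]
dequeue(): queue = [88, 37, 34]
enqueue(78): queue = [88, 37, 34, 78]
enqueue(81): queue = [88, 37, 34, 78, 81]
enqueue(20): queue = [88, 37, 34, 78, 81, 20]
enqueue(32): queue = [88, 37, 34, 78, 81, 20, 32]
enqueue(8): queue = [88, 37, 34, 78, 81, 20, 32, 8]
enqueue(38): queue = [88, 37, 34, 78, 81, 20, 32, 8, 38]
dequeue(): queue = [37, 34, 78, 81, 20, 32, 8, 38]
dequeue(): queue = [34, 78, 81, 20, 32, 8, 38]
dequeue(): queue = [78, 81, 20, 32, 8, 38]
enqueue(95): queue = [78, 81, 20, 32, 8, 38, 95]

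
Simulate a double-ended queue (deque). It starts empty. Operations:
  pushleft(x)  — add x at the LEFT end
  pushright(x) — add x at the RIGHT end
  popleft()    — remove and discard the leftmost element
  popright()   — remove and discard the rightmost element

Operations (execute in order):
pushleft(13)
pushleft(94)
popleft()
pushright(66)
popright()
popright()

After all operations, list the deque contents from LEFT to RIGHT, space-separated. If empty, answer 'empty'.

pushleft(13): [13]
pushleft(94): [94, 13]
popleft(): [13]
pushright(66): [13, 66]
popright(): [13]
popright(): []

Answer: empty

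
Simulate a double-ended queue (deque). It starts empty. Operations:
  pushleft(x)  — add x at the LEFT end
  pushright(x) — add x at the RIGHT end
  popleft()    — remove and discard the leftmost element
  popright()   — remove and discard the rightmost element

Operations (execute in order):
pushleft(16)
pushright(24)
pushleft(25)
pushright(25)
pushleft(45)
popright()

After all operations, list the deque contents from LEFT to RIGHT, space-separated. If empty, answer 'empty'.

pushleft(16): [16]
pushright(24): [16, 24]
pushleft(25): [25, 16, 24]
pushright(25): [25, 16, 24, 25]
pushleft(45): [45, 25, 16, 24, 25]
popright(): [45, 25, 16, 24]

Answer: 45 25 16 24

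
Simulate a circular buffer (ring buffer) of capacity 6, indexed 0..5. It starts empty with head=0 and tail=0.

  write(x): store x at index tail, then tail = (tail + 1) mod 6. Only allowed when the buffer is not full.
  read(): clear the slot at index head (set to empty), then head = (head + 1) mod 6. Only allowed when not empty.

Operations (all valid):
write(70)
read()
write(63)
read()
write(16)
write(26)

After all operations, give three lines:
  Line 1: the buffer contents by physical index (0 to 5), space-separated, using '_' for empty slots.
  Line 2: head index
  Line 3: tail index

Answer: _ _ 16 26 _ _
2
4

Derivation:
write(70): buf=[70 _ _ _ _ _], head=0, tail=1, size=1
read(): buf=[_ _ _ _ _ _], head=1, tail=1, size=0
write(63): buf=[_ 63 _ _ _ _], head=1, tail=2, size=1
read(): buf=[_ _ _ _ _ _], head=2, tail=2, size=0
write(16): buf=[_ _ 16 _ _ _], head=2, tail=3, size=1
write(26): buf=[_ _ 16 26 _ _], head=2, tail=4, size=2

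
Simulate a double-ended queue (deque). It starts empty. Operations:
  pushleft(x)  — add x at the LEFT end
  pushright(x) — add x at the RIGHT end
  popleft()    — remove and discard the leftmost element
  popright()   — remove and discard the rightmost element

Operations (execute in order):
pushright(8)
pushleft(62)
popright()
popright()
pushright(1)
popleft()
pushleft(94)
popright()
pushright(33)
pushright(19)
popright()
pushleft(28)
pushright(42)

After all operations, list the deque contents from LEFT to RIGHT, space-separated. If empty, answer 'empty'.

Answer: 28 33 42

Derivation:
pushright(8): [8]
pushleft(62): [62, 8]
popright(): [62]
popright(): []
pushright(1): [1]
popleft(): []
pushleft(94): [94]
popright(): []
pushright(33): [33]
pushright(19): [33, 19]
popright(): [33]
pushleft(28): [28, 33]
pushright(42): [28, 33, 42]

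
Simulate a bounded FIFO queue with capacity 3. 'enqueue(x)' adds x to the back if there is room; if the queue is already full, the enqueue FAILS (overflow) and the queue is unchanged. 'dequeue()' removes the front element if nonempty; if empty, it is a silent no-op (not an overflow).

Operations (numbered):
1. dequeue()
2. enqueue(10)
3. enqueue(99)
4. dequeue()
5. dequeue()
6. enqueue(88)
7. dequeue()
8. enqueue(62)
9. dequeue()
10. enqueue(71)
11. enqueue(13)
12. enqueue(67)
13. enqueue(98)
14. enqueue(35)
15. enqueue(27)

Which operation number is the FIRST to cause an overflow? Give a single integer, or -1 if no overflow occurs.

Answer: 13

Derivation:
1. dequeue(): empty, no-op, size=0
2. enqueue(10): size=1
3. enqueue(99): size=2
4. dequeue(): size=1
5. dequeue(): size=0
6. enqueue(88): size=1
7. dequeue(): size=0
8. enqueue(62): size=1
9. dequeue(): size=0
10. enqueue(71): size=1
11. enqueue(13): size=2
12. enqueue(67): size=3
13. enqueue(98): size=3=cap → OVERFLOW (fail)
14. enqueue(35): size=3=cap → OVERFLOW (fail)
15. enqueue(27): size=3=cap → OVERFLOW (fail)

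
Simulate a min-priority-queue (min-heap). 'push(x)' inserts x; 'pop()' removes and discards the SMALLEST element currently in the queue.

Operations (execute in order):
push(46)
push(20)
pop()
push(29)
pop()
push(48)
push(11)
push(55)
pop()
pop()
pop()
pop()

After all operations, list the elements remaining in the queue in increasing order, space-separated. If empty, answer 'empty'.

push(46): heap contents = [46]
push(20): heap contents = [20, 46]
pop() → 20: heap contents = [46]
push(29): heap contents = [29, 46]
pop() → 29: heap contents = [46]
push(48): heap contents = [46, 48]
push(11): heap contents = [11, 46, 48]
push(55): heap contents = [11, 46, 48, 55]
pop() → 11: heap contents = [46, 48, 55]
pop() → 46: heap contents = [48, 55]
pop() → 48: heap contents = [55]
pop() → 55: heap contents = []

Answer: empty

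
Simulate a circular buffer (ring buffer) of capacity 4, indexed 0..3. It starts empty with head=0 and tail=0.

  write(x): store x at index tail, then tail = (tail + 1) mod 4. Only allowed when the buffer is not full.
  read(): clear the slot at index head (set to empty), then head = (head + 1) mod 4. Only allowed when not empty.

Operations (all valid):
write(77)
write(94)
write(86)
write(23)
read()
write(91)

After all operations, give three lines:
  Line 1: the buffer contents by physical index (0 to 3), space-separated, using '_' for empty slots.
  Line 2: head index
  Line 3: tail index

write(77): buf=[77 _ _ _], head=0, tail=1, size=1
write(94): buf=[77 94 _ _], head=0, tail=2, size=2
write(86): buf=[77 94 86 _], head=0, tail=3, size=3
write(23): buf=[77 94 86 23], head=0, tail=0, size=4
read(): buf=[_ 94 86 23], head=1, tail=0, size=3
write(91): buf=[91 94 86 23], head=1, tail=1, size=4

Answer: 91 94 86 23
1
1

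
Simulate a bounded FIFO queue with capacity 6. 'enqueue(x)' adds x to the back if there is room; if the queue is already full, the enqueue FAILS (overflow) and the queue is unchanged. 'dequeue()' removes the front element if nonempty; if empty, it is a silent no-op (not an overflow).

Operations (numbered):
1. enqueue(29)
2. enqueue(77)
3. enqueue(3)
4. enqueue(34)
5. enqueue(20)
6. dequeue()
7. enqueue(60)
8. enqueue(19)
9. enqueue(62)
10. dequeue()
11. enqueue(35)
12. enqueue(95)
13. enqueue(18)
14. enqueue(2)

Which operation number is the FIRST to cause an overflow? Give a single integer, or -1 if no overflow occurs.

1. enqueue(29): size=1
2. enqueue(77): size=2
3. enqueue(3): size=3
4. enqueue(34): size=4
5. enqueue(20): size=5
6. dequeue(): size=4
7. enqueue(60): size=5
8. enqueue(19): size=6
9. enqueue(62): size=6=cap → OVERFLOW (fail)
10. dequeue(): size=5
11. enqueue(35): size=6
12. enqueue(95): size=6=cap → OVERFLOW (fail)
13. enqueue(18): size=6=cap → OVERFLOW (fail)
14. enqueue(2): size=6=cap → OVERFLOW (fail)

Answer: 9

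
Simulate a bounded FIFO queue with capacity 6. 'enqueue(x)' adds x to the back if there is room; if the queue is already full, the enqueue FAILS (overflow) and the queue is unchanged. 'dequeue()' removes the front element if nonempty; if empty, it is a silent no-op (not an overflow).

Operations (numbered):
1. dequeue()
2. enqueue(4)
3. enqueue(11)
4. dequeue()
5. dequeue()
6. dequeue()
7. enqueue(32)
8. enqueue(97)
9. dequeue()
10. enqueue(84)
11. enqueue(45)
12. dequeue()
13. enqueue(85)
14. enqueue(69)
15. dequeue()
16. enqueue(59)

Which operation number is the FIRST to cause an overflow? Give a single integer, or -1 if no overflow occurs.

1. dequeue(): empty, no-op, size=0
2. enqueue(4): size=1
3. enqueue(11): size=2
4. dequeue(): size=1
5. dequeue(): size=0
6. dequeue(): empty, no-op, size=0
7. enqueue(32): size=1
8. enqueue(97): size=2
9. dequeue(): size=1
10. enqueue(84): size=2
11. enqueue(45): size=3
12. dequeue(): size=2
13. enqueue(85): size=3
14. enqueue(69): size=4
15. dequeue(): size=3
16. enqueue(59): size=4

Answer: -1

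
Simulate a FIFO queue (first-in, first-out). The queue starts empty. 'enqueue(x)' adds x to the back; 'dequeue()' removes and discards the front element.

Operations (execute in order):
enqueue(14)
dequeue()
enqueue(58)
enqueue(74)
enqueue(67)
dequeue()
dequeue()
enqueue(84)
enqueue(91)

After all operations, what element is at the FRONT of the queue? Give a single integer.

Answer: 67

Derivation:
enqueue(14): queue = [14]
dequeue(): queue = []
enqueue(58): queue = [58]
enqueue(74): queue = [58, 74]
enqueue(67): queue = [58, 74, 67]
dequeue(): queue = [74, 67]
dequeue(): queue = [67]
enqueue(84): queue = [67, 84]
enqueue(91): queue = [67, 84, 91]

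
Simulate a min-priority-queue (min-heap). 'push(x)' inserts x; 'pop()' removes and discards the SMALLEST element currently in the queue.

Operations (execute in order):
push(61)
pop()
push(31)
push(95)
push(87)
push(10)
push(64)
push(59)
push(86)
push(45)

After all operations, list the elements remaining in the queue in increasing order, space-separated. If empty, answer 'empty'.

push(61): heap contents = [61]
pop() → 61: heap contents = []
push(31): heap contents = [31]
push(95): heap contents = [31, 95]
push(87): heap contents = [31, 87, 95]
push(10): heap contents = [10, 31, 87, 95]
push(64): heap contents = [10, 31, 64, 87, 95]
push(59): heap contents = [10, 31, 59, 64, 87, 95]
push(86): heap contents = [10, 31, 59, 64, 86, 87, 95]
push(45): heap contents = [10, 31, 45, 59, 64, 86, 87, 95]

Answer: 10 31 45 59 64 86 87 95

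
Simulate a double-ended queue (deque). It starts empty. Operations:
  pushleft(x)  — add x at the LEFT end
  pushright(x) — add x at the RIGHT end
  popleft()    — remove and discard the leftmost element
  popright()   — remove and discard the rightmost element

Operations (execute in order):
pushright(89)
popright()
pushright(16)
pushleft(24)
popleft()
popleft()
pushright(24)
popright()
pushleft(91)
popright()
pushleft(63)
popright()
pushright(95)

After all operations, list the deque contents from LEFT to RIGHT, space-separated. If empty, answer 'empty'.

pushright(89): [89]
popright(): []
pushright(16): [16]
pushleft(24): [24, 16]
popleft(): [16]
popleft(): []
pushright(24): [24]
popright(): []
pushleft(91): [91]
popright(): []
pushleft(63): [63]
popright(): []
pushright(95): [95]

Answer: 95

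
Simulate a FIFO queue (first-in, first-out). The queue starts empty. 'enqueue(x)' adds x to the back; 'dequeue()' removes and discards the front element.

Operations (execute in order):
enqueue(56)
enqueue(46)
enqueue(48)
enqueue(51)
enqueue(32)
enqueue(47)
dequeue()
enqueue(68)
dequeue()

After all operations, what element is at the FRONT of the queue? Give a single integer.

enqueue(56): queue = [56]
enqueue(46): queue = [56, 46]
enqueue(48): queue = [56, 46, 48]
enqueue(51): queue = [56, 46, 48, 51]
enqueue(32): queue = [56, 46, 48, 51, 32]
enqueue(47): queue = [56, 46, 48, 51, 32, 47]
dequeue(): queue = [46, 48, 51, 32, 47]
enqueue(68): queue = [46, 48, 51, 32, 47, 68]
dequeue(): queue = [48, 51, 32, 47, 68]

Answer: 48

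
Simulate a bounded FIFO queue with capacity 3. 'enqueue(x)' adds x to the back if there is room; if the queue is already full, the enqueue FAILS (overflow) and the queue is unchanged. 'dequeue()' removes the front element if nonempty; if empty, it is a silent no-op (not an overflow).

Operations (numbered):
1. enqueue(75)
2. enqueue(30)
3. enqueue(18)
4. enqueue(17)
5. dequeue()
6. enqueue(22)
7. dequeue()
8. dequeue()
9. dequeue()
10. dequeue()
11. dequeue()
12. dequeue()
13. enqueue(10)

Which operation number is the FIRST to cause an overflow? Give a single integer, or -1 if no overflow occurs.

Answer: 4

Derivation:
1. enqueue(75): size=1
2. enqueue(30): size=2
3. enqueue(18): size=3
4. enqueue(17): size=3=cap → OVERFLOW (fail)
5. dequeue(): size=2
6. enqueue(22): size=3
7. dequeue(): size=2
8. dequeue(): size=1
9. dequeue(): size=0
10. dequeue(): empty, no-op, size=0
11. dequeue(): empty, no-op, size=0
12. dequeue(): empty, no-op, size=0
13. enqueue(10): size=1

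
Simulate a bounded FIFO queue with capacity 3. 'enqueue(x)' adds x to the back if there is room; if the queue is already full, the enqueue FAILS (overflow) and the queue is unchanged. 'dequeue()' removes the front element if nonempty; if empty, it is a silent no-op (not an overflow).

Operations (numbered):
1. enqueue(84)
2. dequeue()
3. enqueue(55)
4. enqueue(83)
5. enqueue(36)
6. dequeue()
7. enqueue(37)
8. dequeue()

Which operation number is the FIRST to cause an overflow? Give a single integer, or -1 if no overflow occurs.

Answer: -1

Derivation:
1. enqueue(84): size=1
2. dequeue(): size=0
3. enqueue(55): size=1
4. enqueue(83): size=2
5. enqueue(36): size=3
6. dequeue(): size=2
7. enqueue(37): size=3
8. dequeue(): size=2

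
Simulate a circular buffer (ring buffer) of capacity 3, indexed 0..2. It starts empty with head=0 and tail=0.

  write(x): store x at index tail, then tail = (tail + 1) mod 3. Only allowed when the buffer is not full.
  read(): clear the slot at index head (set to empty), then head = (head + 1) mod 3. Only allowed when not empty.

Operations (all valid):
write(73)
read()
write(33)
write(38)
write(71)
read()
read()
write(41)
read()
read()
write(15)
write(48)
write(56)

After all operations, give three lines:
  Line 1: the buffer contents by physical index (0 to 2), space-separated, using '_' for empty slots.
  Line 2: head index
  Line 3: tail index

write(73): buf=[73 _ _], head=0, tail=1, size=1
read(): buf=[_ _ _], head=1, tail=1, size=0
write(33): buf=[_ 33 _], head=1, tail=2, size=1
write(38): buf=[_ 33 38], head=1, tail=0, size=2
write(71): buf=[71 33 38], head=1, tail=1, size=3
read(): buf=[71 _ 38], head=2, tail=1, size=2
read(): buf=[71 _ _], head=0, tail=1, size=1
write(41): buf=[71 41 _], head=0, tail=2, size=2
read(): buf=[_ 41 _], head=1, tail=2, size=1
read(): buf=[_ _ _], head=2, tail=2, size=0
write(15): buf=[_ _ 15], head=2, tail=0, size=1
write(48): buf=[48 _ 15], head=2, tail=1, size=2
write(56): buf=[48 56 15], head=2, tail=2, size=3

Answer: 48 56 15
2
2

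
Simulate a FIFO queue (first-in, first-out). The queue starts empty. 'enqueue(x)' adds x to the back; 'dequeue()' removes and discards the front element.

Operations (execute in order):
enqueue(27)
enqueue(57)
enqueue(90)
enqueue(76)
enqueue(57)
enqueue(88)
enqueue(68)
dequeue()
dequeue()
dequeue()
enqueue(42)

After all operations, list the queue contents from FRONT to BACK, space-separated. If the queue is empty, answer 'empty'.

Answer: 76 57 88 68 42

Derivation:
enqueue(27): [27]
enqueue(57): [27, 57]
enqueue(90): [27, 57, 90]
enqueue(76): [27, 57, 90, 76]
enqueue(57): [27, 57, 90, 76, 57]
enqueue(88): [27, 57, 90, 76, 57, 88]
enqueue(68): [27, 57, 90, 76, 57, 88, 68]
dequeue(): [57, 90, 76, 57, 88, 68]
dequeue(): [90, 76, 57, 88, 68]
dequeue(): [76, 57, 88, 68]
enqueue(42): [76, 57, 88, 68, 42]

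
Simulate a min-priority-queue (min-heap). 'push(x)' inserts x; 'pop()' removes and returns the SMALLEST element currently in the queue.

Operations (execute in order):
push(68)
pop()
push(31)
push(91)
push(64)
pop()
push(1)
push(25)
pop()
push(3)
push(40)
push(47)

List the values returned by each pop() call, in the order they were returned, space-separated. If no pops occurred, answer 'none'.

Answer: 68 31 1

Derivation:
push(68): heap contents = [68]
pop() → 68: heap contents = []
push(31): heap contents = [31]
push(91): heap contents = [31, 91]
push(64): heap contents = [31, 64, 91]
pop() → 31: heap contents = [64, 91]
push(1): heap contents = [1, 64, 91]
push(25): heap contents = [1, 25, 64, 91]
pop() → 1: heap contents = [25, 64, 91]
push(3): heap contents = [3, 25, 64, 91]
push(40): heap contents = [3, 25, 40, 64, 91]
push(47): heap contents = [3, 25, 40, 47, 64, 91]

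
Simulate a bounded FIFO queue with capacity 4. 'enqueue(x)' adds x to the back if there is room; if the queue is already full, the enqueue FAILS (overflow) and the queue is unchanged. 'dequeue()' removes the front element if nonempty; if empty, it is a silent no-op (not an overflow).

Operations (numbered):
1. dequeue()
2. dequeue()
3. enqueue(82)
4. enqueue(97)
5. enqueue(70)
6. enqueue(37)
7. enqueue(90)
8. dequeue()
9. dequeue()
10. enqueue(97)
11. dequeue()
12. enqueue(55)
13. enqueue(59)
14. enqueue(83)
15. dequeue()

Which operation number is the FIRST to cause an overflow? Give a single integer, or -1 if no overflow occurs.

1. dequeue(): empty, no-op, size=0
2. dequeue(): empty, no-op, size=0
3. enqueue(82): size=1
4. enqueue(97): size=2
5. enqueue(70): size=3
6. enqueue(37): size=4
7. enqueue(90): size=4=cap → OVERFLOW (fail)
8. dequeue(): size=3
9. dequeue(): size=2
10. enqueue(97): size=3
11. dequeue(): size=2
12. enqueue(55): size=3
13. enqueue(59): size=4
14. enqueue(83): size=4=cap → OVERFLOW (fail)
15. dequeue(): size=3

Answer: 7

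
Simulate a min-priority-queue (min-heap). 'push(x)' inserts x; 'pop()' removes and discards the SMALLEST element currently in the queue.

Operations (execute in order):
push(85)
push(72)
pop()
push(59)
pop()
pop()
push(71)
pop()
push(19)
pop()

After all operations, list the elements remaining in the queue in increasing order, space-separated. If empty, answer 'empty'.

push(85): heap contents = [85]
push(72): heap contents = [72, 85]
pop() → 72: heap contents = [85]
push(59): heap contents = [59, 85]
pop() → 59: heap contents = [85]
pop() → 85: heap contents = []
push(71): heap contents = [71]
pop() → 71: heap contents = []
push(19): heap contents = [19]
pop() → 19: heap contents = []

Answer: empty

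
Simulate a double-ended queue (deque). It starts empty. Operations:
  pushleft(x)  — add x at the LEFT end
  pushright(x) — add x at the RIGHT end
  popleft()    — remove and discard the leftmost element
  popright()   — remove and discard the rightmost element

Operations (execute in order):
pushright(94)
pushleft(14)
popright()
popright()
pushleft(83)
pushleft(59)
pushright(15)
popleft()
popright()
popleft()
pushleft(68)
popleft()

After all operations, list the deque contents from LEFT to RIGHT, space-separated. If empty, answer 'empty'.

Answer: empty

Derivation:
pushright(94): [94]
pushleft(14): [14, 94]
popright(): [14]
popright(): []
pushleft(83): [83]
pushleft(59): [59, 83]
pushright(15): [59, 83, 15]
popleft(): [83, 15]
popright(): [83]
popleft(): []
pushleft(68): [68]
popleft(): []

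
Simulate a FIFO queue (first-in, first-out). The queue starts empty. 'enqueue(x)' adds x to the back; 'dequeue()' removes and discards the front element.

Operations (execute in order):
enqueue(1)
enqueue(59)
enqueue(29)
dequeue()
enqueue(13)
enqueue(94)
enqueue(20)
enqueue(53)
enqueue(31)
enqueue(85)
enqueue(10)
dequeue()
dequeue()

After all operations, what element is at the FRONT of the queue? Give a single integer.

enqueue(1): queue = [1]
enqueue(59): queue = [1, 59]
enqueue(29): queue = [1, 59, 29]
dequeue(): queue = [59, 29]
enqueue(13): queue = [59, 29, 13]
enqueue(94): queue = [59, 29, 13, 94]
enqueue(20): queue = [59, 29, 13, 94, 20]
enqueue(53): queue = [59, 29, 13, 94, 20, 53]
enqueue(31): queue = [59, 29, 13, 94, 20, 53, 31]
enqueue(85): queue = [59, 29, 13, 94, 20, 53, 31, 85]
enqueue(10): queue = [59, 29, 13, 94, 20, 53, 31, 85, 10]
dequeue(): queue = [29, 13, 94, 20, 53, 31, 85, 10]
dequeue(): queue = [13, 94, 20, 53, 31, 85, 10]

Answer: 13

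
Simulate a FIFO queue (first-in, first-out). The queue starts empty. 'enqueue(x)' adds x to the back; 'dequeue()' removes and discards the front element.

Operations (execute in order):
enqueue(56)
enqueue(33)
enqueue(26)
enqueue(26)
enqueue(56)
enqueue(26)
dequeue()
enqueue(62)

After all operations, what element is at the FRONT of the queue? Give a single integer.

enqueue(56): queue = [56]
enqueue(33): queue = [56, 33]
enqueue(26): queue = [56, 33, 26]
enqueue(26): queue = [56, 33, 26, 26]
enqueue(56): queue = [56, 33, 26, 26, 56]
enqueue(26): queue = [56, 33, 26, 26, 56, 26]
dequeue(): queue = [33, 26, 26, 56, 26]
enqueue(62): queue = [33, 26, 26, 56, 26, 62]

Answer: 33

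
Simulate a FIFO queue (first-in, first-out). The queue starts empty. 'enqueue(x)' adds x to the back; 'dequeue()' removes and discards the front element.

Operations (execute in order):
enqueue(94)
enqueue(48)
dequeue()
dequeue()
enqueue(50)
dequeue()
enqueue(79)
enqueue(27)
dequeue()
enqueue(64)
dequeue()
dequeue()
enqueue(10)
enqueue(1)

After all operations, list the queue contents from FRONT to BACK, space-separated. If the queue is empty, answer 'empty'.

enqueue(94): [94]
enqueue(48): [94, 48]
dequeue(): [48]
dequeue(): []
enqueue(50): [50]
dequeue(): []
enqueue(79): [79]
enqueue(27): [79, 27]
dequeue(): [27]
enqueue(64): [27, 64]
dequeue(): [64]
dequeue(): []
enqueue(10): [10]
enqueue(1): [10, 1]

Answer: 10 1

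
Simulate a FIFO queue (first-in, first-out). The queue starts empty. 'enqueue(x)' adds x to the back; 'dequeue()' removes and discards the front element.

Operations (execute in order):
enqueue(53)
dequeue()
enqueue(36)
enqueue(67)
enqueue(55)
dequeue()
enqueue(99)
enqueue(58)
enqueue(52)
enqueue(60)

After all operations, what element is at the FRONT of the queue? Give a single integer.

enqueue(53): queue = [53]
dequeue(): queue = []
enqueue(36): queue = [36]
enqueue(67): queue = [36, 67]
enqueue(55): queue = [36, 67, 55]
dequeue(): queue = [67, 55]
enqueue(99): queue = [67, 55, 99]
enqueue(58): queue = [67, 55, 99, 58]
enqueue(52): queue = [67, 55, 99, 58, 52]
enqueue(60): queue = [67, 55, 99, 58, 52, 60]

Answer: 67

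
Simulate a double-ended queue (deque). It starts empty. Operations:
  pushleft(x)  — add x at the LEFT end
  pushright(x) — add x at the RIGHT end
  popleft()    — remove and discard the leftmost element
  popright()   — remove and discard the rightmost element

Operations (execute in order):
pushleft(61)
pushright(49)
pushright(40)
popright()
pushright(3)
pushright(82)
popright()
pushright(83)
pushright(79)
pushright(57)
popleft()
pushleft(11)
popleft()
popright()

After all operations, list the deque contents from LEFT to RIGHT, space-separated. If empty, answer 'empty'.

pushleft(61): [61]
pushright(49): [61, 49]
pushright(40): [61, 49, 40]
popright(): [61, 49]
pushright(3): [61, 49, 3]
pushright(82): [61, 49, 3, 82]
popright(): [61, 49, 3]
pushright(83): [61, 49, 3, 83]
pushright(79): [61, 49, 3, 83, 79]
pushright(57): [61, 49, 3, 83, 79, 57]
popleft(): [49, 3, 83, 79, 57]
pushleft(11): [11, 49, 3, 83, 79, 57]
popleft(): [49, 3, 83, 79, 57]
popright(): [49, 3, 83, 79]

Answer: 49 3 83 79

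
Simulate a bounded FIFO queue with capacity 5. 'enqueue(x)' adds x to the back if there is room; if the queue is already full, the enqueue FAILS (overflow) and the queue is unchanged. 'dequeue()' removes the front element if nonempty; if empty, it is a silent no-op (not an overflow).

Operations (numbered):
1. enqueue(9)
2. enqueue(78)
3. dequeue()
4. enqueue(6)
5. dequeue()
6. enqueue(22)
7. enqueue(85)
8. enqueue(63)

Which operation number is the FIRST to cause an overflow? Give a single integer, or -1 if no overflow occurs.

1. enqueue(9): size=1
2. enqueue(78): size=2
3. dequeue(): size=1
4. enqueue(6): size=2
5. dequeue(): size=1
6. enqueue(22): size=2
7. enqueue(85): size=3
8. enqueue(63): size=4

Answer: -1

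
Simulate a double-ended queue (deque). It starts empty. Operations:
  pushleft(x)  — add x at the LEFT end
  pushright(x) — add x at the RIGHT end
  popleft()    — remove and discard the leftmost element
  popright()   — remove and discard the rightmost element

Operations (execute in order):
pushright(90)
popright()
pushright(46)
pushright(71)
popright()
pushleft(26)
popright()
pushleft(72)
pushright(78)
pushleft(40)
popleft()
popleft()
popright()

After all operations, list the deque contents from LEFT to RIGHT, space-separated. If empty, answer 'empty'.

Answer: 26

Derivation:
pushright(90): [90]
popright(): []
pushright(46): [46]
pushright(71): [46, 71]
popright(): [46]
pushleft(26): [26, 46]
popright(): [26]
pushleft(72): [72, 26]
pushright(78): [72, 26, 78]
pushleft(40): [40, 72, 26, 78]
popleft(): [72, 26, 78]
popleft(): [26, 78]
popright(): [26]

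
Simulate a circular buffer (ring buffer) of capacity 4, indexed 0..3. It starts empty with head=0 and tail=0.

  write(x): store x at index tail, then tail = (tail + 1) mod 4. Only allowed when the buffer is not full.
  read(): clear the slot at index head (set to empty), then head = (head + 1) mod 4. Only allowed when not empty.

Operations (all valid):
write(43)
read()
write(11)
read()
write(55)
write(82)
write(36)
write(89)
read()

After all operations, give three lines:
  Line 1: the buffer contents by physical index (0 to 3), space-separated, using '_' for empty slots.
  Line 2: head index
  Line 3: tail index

Answer: 36 89 _ 82
3
2

Derivation:
write(43): buf=[43 _ _ _], head=0, tail=1, size=1
read(): buf=[_ _ _ _], head=1, tail=1, size=0
write(11): buf=[_ 11 _ _], head=1, tail=2, size=1
read(): buf=[_ _ _ _], head=2, tail=2, size=0
write(55): buf=[_ _ 55 _], head=2, tail=3, size=1
write(82): buf=[_ _ 55 82], head=2, tail=0, size=2
write(36): buf=[36 _ 55 82], head=2, tail=1, size=3
write(89): buf=[36 89 55 82], head=2, tail=2, size=4
read(): buf=[36 89 _ 82], head=3, tail=2, size=3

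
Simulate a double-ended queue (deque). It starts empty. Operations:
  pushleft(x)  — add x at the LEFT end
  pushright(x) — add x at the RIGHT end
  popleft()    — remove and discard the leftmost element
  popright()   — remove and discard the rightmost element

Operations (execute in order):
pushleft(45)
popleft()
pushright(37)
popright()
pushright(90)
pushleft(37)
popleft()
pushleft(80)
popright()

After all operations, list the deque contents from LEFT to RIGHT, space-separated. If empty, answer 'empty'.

Answer: 80

Derivation:
pushleft(45): [45]
popleft(): []
pushright(37): [37]
popright(): []
pushright(90): [90]
pushleft(37): [37, 90]
popleft(): [90]
pushleft(80): [80, 90]
popright(): [80]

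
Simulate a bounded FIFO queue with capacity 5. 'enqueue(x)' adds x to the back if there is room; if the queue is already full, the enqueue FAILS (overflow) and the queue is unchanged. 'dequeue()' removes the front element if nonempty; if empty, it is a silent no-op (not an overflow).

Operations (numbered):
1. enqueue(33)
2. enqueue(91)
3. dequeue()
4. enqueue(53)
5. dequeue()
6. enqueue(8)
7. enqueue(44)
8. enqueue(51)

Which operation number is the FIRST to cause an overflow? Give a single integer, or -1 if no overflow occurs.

1. enqueue(33): size=1
2. enqueue(91): size=2
3. dequeue(): size=1
4. enqueue(53): size=2
5. dequeue(): size=1
6. enqueue(8): size=2
7. enqueue(44): size=3
8. enqueue(51): size=4

Answer: -1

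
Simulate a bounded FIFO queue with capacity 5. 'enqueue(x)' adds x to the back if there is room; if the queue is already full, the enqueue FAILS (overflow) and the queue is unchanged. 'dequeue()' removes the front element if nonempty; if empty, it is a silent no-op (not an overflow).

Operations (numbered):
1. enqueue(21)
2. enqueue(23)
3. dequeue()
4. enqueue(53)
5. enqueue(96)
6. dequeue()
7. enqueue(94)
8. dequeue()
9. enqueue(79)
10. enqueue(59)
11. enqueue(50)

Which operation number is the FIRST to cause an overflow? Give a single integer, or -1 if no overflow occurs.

1. enqueue(21): size=1
2. enqueue(23): size=2
3. dequeue(): size=1
4. enqueue(53): size=2
5. enqueue(96): size=3
6. dequeue(): size=2
7. enqueue(94): size=3
8. dequeue(): size=2
9. enqueue(79): size=3
10. enqueue(59): size=4
11. enqueue(50): size=5

Answer: -1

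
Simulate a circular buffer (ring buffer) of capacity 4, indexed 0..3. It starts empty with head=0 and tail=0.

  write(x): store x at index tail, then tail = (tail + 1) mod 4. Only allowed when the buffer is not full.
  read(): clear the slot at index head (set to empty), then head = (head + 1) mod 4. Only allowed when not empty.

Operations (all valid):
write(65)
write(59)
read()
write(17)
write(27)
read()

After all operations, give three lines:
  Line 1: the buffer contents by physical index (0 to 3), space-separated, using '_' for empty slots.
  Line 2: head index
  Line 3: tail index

write(65): buf=[65 _ _ _], head=0, tail=1, size=1
write(59): buf=[65 59 _ _], head=0, tail=2, size=2
read(): buf=[_ 59 _ _], head=1, tail=2, size=1
write(17): buf=[_ 59 17 _], head=1, tail=3, size=2
write(27): buf=[_ 59 17 27], head=1, tail=0, size=3
read(): buf=[_ _ 17 27], head=2, tail=0, size=2

Answer: _ _ 17 27
2
0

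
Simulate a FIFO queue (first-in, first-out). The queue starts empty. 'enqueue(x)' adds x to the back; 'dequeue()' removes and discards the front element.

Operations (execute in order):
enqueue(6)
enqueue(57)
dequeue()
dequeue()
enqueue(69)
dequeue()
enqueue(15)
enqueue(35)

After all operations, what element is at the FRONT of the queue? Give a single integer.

Answer: 15

Derivation:
enqueue(6): queue = [6]
enqueue(57): queue = [6, 57]
dequeue(): queue = [57]
dequeue(): queue = []
enqueue(69): queue = [69]
dequeue(): queue = []
enqueue(15): queue = [15]
enqueue(35): queue = [15, 35]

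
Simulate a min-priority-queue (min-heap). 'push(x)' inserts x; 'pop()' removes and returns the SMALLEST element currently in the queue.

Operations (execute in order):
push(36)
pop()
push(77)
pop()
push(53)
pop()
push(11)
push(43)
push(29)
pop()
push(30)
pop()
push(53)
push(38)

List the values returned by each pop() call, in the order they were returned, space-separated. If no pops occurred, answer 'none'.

Answer: 36 77 53 11 29

Derivation:
push(36): heap contents = [36]
pop() → 36: heap contents = []
push(77): heap contents = [77]
pop() → 77: heap contents = []
push(53): heap contents = [53]
pop() → 53: heap contents = []
push(11): heap contents = [11]
push(43): heap contents = [11, 43]
push(29): heap contents = [11, 29, 43]
pop() → 11: heap contents = [29, 43]
push(30): heap contents = [29, 30, 43]
pop() → 29: heap contents = [30, 43]
push(53): heap contents = [30, 43, 53]
push(38): heap contents = [30, 38, 43, 53]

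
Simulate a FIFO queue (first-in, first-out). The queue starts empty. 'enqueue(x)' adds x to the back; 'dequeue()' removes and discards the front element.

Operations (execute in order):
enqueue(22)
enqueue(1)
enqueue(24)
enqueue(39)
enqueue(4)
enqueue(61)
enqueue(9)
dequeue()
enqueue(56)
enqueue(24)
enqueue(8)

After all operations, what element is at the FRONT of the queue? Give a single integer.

enqueue(22): queue = [22]
enqueue(1): queue = [22, 1]
enqueue(24): queue = [22, 1, 24]
enqueue(39): queue = [22, 1, 24, 39]
enqueue(4): queue = [22, 1, 24, 39, 4]
enqueue(61): queue = [22, 1, 24, 39, 4, 61]
enqueue(9): queue = [22, 1, 24, 39, 4, 61, 9]
dequeue(): queue = [1, 24, 39, 4, 61, 9]
enqueue(56): queue = [1, 24, 39, 4, 61, 9, 56]
enqueue(24): queue = [1, 24, 39, 4, 61, 9, 56, 24]
enqueue(8): queue = [1, 24, 39, 4, 61, 9, 56, 24, 8]

Answer: 1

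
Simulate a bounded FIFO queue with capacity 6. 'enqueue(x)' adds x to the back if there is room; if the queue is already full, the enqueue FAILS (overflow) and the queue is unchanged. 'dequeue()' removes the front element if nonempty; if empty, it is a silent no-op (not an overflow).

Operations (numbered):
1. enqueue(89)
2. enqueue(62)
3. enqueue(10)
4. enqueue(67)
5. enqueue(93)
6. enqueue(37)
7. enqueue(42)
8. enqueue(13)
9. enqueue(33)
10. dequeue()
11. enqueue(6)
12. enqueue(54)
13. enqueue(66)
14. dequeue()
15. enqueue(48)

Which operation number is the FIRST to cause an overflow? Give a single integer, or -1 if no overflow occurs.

1. enqueue(89): size=1
2. enqueue(62): size=2
3. enqueue(10): size=3
4. enqueue(67): size=4
5. enqueue(93): size=5
6. enqueue(37): size=6
7. enqueue(42): size=6=cap → OVERFLOW (fail)
8. enqueue(13): size=6=cap → OVERFLOW (fail)
9. enqueue(33): size=6=cap → OVERFLOW (fail)
10. dequeue(): size=5
11. enqueue(6): size=6
12. enqueue(54): size=6=cap → OVERFLOW (fail)
13. enqueue(66): size=6=cap → OVERFLOW (fail)
14. dequeue(): size=5
15. enqueue(48): size=6

Answer: 7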